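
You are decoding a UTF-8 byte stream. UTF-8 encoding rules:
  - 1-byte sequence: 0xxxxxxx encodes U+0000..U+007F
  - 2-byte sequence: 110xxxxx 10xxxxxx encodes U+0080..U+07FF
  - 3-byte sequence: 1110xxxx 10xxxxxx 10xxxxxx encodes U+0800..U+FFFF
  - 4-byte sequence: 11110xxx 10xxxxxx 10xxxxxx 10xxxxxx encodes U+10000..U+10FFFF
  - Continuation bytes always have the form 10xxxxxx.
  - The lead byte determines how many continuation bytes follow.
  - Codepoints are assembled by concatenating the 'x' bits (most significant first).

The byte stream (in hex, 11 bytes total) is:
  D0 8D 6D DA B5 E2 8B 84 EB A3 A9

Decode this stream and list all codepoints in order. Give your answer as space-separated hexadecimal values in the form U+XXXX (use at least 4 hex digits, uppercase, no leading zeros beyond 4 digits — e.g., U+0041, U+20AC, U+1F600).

Answer: U+040D U+006D U+06B5 U+22C4 U+B8E9

Derivation:
Byte[0]=D0: 2-byte lead, need 1 cont bytes. acc=0x10
Byte[1]=8D: continuation. acc=(acc<<6)|0x0D=0x40D
Completed: cp=U+040D (starts at byte 0)
Byte[2]=6D: 1-byte ASCII. cp=U+006D
Byte[3]=DA: 2-byte lead, need 1 cont bytes. acc=0x1A
Byte[4]=B5: continuation. acc=(acc<<6)|0x35=0x6B5
Completed: cp=U+06B5 (starts at byte 3)
Byte[5]=E2: 3-byte lead, need 2 cont bytes. acc=0x2
Byte[6]=8B: continuation. acc=(acc<<6)|0x0B=0x8B
Byte[7]=84: continuation. acc=(acc<<6)|0x04=0x22C4
Completed: cp=U+22C4 (starts at byte 5)
Byte[8]=EB: 3-byte lead, need 2 cont bytes. acc=0xB
Byte[9]=A3: continuation. acc=(acc<<6)|0x23=0x2E3
Byte[10]=A9: continuation. acc=(acc<<6)|0x29=0xB8E9
Completed: cp=U+B8E9 (starts at byte 8)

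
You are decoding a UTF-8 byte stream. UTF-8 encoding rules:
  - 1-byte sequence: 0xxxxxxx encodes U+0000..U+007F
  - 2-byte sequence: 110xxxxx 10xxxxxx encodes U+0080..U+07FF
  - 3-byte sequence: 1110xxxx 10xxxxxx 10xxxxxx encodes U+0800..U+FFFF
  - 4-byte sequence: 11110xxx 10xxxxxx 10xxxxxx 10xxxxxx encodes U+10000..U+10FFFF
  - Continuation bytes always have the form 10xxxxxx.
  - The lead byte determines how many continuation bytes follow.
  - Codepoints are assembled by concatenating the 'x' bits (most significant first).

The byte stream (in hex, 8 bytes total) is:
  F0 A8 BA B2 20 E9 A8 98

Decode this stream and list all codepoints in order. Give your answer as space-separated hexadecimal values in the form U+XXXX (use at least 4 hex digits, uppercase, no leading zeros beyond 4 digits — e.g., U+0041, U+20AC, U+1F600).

Answer: U+28EB2 U+0020 U+9A18

Derivation:
Byte[0]=F0: 4-byte lead, need 3 cont bytes. acc=0x0
Byte[1]=A8: continuation. acc=(acc<<6)|0x28=0x28
Byte[2]=BA: continuation. acc=(acc<<6)|0x3A=0xA3A
Byte[3]=B2: continuation. acc=(acc<<6)|0x32=0x28EB2
Completed: cp=U+28EB2 (starts at byte 0)
Byte[4]=20: 1-byte ASCII. cp=U+0020
Byte[5]=E9: 3-byte lead, need 2 cont bytes. acc=0x9
Byte[6]=A8: continuation. acc=(acc<<6)|0x28=0x268
Byte[7]=98: continuation. acc=(acc<<6)|0x18=0x9A18
Completed: cp=U+9A18 (starts at byte 5)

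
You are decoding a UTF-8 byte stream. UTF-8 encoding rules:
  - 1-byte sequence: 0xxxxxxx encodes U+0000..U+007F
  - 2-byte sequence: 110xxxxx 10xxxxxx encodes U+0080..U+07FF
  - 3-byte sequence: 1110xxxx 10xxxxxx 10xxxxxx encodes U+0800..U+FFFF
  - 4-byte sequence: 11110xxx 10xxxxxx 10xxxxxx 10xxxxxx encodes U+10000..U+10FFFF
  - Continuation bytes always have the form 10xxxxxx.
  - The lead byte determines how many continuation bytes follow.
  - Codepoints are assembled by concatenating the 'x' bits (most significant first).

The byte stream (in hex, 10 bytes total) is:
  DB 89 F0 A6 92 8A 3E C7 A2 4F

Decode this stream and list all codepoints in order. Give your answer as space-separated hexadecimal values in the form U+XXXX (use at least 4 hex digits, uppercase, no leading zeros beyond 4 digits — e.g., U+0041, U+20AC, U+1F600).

Byte[0]=DB: 2-byte lead, need 1 cont bytes. acc=0x1B
Byte[1]=89: continuation. acc=(acc<<6)|0x09=0x6C9
Completed: cp=U+06C9 (starts at byte 0)
Byte[2]=F0: 4-byte lead, need 3 cont bytes. acc=0x0
Byte[3]=A6: continuation. acc=(acc<<6)|0x26=0x26
Byte[4]=92: continuation. acc=(acc<<6)|0x12=0x992
Byte[5]=8A: continuation. acc=(acc<<6)|0x0A=0x2648A
Completed: cp=U+2648A (starts at byte 2)
Byte[6]=3E: 1-byte ASCII. cp=U+003E
Byte[7]=C7: 2-byte lead, need 1 cont bytes. acc=0x7
Byte[8]=A2: continuation. acc=(acc<<6)|0x22=0x1E2
Completed: cp=U+01E2 (starts at byte 7)
Byte[9]=4F: 1-byte ASCII. cp=U+004F

Answer: U+06C9 U+2648A U+003E U+01E2 U+004F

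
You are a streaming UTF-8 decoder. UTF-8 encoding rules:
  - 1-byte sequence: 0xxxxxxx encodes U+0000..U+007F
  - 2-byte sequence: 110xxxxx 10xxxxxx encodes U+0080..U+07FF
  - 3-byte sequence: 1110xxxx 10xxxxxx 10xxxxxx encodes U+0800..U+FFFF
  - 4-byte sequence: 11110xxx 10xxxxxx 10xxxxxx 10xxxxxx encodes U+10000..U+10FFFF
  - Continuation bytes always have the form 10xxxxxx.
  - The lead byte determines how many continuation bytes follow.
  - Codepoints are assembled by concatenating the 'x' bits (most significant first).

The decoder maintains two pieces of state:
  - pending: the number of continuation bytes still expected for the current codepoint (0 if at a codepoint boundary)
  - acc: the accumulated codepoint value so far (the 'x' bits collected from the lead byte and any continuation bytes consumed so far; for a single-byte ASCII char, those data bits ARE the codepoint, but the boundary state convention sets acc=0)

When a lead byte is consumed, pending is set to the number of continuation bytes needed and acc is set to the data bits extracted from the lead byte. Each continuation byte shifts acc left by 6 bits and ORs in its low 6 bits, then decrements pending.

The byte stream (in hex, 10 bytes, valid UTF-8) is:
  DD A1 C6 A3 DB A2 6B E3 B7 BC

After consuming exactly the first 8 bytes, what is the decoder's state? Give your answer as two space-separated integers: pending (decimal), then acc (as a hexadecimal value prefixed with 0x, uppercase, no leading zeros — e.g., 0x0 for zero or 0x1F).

Answer: 2 0x3

Derivation:
Byte[0]=DD: 2-byte lead. pending=1, acc=0x1D
Byte[1]=A1: continuation. acc=(acc<<6)|0x21=0x761, pending=0
Byte[2]=C6: 2-byte lead. pending=1, acc=0x6
Byte[3]=A3: continuation. acc=(acc<<6)|0x23=0x1A3, pending=0
Byte[4]=DB: 2-byte lead. pending=1, acc=0x1B
Byte[5]=A2: continuation. acc=(acc<<6)|0x22=0x6E2, pending=0
Byte[6]=6B: 1-byte. pending=0, acc=0x0
Byte[7]=E3: 3-byte lead. pending=2, acc=0x3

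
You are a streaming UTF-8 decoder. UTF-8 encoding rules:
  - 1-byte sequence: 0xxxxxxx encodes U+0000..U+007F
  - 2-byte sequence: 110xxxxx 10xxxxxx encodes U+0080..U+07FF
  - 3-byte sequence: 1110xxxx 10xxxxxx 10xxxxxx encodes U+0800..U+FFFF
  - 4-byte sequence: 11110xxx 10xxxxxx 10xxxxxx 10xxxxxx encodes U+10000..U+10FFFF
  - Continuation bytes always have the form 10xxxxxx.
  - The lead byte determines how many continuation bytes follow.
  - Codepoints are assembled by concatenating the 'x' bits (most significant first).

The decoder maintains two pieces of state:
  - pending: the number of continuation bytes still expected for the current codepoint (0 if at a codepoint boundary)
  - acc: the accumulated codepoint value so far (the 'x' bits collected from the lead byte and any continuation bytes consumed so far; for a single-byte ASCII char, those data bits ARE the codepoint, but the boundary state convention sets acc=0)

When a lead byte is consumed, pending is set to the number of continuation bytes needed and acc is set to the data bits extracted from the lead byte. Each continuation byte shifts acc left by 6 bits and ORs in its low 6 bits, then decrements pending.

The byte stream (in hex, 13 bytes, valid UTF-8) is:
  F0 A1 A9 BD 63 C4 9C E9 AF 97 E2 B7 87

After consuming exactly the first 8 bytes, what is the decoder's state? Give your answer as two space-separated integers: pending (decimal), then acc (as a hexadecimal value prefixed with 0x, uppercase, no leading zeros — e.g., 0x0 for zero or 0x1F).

Answer: 2 0x9

Derivation:
Byte[0]=F0: 4-byte lead. pending=3, acc=0x0
Byte[1]=A1: continuation. acc=(acc<<6)|0x21=0x21, pending=2
Byte[2]=A9: continuation. acc=(acc<<6)|0x29=0x869, pending=1
Byte[3]=BD: continuation. acc=(acc<<6)|0x3D=0x21A7D, pending=0
Byte[4]=63: 1-byte. pending=0, acc=0x0
Byte[5]=C4: 2-byte lead. pending=1, acc=0x4
Byte[6]=9C: continuation. acc=(acc<<6)|0x1C=0x11C, pending=0
Byte[7]=E9: 3-byte lead. pending=2, acc=0x9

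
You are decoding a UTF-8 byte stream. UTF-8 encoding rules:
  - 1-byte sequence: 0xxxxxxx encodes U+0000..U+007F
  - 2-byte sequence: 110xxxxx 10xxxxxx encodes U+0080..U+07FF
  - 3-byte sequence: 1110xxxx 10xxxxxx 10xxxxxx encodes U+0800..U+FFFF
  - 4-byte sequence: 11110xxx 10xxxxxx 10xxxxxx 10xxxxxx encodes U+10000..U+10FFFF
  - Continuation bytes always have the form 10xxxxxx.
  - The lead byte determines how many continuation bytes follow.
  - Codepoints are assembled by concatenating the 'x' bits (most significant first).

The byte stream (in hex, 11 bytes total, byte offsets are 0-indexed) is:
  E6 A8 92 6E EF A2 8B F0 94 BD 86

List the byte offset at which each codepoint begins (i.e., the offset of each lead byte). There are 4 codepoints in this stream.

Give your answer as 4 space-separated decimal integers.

Answer: 0 3 4 7

Derivation:
Byte[0]=E6: 3-byte lead, need 2 cont bytes. acc=0x6
Byte[1]=A8: continuation. acc=(acc<<6)|0x28=0x1A8
Byte[2]=92: continuation. acc=(acc<<6)|0x12=0x6A12
Completed: cp=U+6A12 (starts at byte 0)
Byte[3]=6E: 1-byte ASCII. cp=U+006E
Byte[4]=EF: 3-byte lead, need 2 cont bytes. acc=0xF
Byte[5]=A2: continuation. acc=(acc<<6)|0x22=0x3E2
Byte[6]=8B: continuation. acc=(acc<<6)|0x0B=0xF88B
Completed: cp=U+F88B (starts at byte 4)
Byte[7]=F0: 4-byte lead, need 3 cont bytes. acc=0x0
Byte[8]=94: continuation. acc=(acc<<6)|0x14=0x14
Byte[9]=BD: continuation. acc=(acc<<6)|0x3D=0x53D
Byte[10]=86: continuation. acc=(acc<<6)|0x06=0x14F46
Completed: cp=U+14F46 (starts at byte 7)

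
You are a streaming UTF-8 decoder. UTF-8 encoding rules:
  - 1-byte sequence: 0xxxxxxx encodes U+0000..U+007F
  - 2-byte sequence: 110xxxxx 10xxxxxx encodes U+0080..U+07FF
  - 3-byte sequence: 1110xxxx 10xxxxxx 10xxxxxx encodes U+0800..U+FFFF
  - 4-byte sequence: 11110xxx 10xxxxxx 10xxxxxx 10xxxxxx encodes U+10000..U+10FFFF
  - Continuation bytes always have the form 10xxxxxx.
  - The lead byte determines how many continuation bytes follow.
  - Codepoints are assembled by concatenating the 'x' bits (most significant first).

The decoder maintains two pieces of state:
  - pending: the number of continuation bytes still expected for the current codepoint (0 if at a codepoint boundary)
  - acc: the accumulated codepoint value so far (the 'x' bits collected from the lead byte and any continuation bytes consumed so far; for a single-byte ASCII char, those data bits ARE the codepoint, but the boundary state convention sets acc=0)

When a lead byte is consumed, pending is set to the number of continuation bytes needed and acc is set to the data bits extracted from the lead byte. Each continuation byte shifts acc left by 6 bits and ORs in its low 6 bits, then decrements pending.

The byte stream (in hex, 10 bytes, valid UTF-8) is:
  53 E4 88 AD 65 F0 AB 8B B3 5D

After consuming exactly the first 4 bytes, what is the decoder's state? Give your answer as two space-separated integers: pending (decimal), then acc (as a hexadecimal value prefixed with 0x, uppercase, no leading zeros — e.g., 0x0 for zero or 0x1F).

Answer: 0 0x422D

Derivation:
Byte[0]=53: 1-byte. pending=0, acc=0x0
Byte[1]=E4: 3-byte lead. pending=2, acc=0x4
Byte[2]=88: continuation. acc=(acc<<6)|0x08=0x108, pending=1
Byte[3]=AD: continuation. acc=(acc<<6)|0x2D=0x422D, pending=0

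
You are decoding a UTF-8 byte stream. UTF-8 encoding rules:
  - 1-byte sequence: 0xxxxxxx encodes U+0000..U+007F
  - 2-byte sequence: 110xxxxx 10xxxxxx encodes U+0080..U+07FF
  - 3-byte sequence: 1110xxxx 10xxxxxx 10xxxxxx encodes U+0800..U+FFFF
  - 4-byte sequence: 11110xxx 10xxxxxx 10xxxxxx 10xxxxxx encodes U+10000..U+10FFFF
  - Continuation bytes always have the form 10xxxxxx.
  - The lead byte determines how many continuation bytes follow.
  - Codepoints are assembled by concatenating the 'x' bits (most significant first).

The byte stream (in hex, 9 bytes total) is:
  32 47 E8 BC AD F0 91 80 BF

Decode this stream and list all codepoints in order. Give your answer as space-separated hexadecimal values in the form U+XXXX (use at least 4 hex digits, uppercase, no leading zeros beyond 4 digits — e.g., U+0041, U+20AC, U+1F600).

Byte[0]=32: 1-byte ASCII. cp=U+0032
Byte[1]=47: 1-byte ASCII. cp=U+0047
Byte[2]=E8: 3-byte lead, need 2 cont bytes. acc=0x8
Byte[3]=BC: continuation. acc=(acc<<6)|0x3C=0x23C
Byte[4]=AD: continuation. acc=(acc<<6)|0x2D=0x8F2D
Completed: cp=U+8F2D (starts at byte 2)
Byte[5]=F0: 4-byte lead, need 3 cont bytes. acc=0x0
Byte[6]=91: continuation. acc=(acc<<6)|0x11=0x11
Byte[7]=80: continuation. acc=(acc<<6)|0x00=0x440
Byte[8]=BF: continuation. acc=(acc<<6)|0x3F=0x1103F
Completed: cp=U+1103F (starts at byte 5)

Answer: U+0032 U+0047 U+8F2D U+1103F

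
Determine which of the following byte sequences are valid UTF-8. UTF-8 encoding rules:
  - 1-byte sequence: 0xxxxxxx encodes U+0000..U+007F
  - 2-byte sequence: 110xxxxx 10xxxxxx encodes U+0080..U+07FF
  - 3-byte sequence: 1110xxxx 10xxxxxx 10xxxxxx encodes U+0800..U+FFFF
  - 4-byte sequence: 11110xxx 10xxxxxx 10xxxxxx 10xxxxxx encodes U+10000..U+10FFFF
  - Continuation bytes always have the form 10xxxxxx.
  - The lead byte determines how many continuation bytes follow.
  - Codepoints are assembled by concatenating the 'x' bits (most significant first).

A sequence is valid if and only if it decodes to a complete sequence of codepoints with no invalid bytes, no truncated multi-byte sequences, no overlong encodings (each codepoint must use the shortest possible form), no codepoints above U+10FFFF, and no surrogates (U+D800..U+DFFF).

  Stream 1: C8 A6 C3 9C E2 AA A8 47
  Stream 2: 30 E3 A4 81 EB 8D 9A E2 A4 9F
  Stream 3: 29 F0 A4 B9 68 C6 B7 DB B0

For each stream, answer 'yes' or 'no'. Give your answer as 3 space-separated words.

Answer: yes yes no

Derivation:
Stream 1: decodes cleanly. VALID
Stream 2: decodes cleanly. VALID
Stream 3: error at byte offset 4. INVALID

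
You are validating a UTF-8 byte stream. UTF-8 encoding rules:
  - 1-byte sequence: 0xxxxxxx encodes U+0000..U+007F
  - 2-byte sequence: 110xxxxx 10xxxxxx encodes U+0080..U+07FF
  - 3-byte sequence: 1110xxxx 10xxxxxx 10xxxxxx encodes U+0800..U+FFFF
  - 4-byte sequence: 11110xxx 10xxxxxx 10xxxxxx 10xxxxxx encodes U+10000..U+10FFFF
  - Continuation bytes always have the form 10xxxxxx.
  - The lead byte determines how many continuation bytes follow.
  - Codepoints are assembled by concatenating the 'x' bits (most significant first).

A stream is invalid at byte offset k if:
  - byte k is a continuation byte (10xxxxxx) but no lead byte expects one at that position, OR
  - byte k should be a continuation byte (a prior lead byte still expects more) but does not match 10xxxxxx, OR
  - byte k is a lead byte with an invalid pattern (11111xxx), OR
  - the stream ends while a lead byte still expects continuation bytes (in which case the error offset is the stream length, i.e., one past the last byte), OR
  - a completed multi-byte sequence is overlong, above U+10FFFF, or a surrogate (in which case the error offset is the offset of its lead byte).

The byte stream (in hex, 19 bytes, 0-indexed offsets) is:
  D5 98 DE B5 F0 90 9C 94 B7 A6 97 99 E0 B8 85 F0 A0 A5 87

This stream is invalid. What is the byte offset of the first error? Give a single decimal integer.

Answer: 8

Derivation:
Byte[0]=D5: 2-byte lead, need 1 cont bytes. acc=0x15
Byte[1]=98: continuation. acc=(acc<<6)|0x18=0x558
Completed: cp=U+0558 (starts at byte 0)
Byte[2]=DE: 2-byte lead, need 1 cont bytes. acc=0x1E
Byte[3]=B5: continuation. acc=(acc<<6)|0x35=0x7B5
Completed: cp=U+07B5 (starts at byte 2)
Byte[4]=F0: 4-byte lead, need 3 cont bytes. acc=0x0
Byte[5]=90: continuation. acc=(acc<<6)|0x10=0x10
Byte[6]=9C: continuation. acc=(acc<<6)|0x1C=0x41C
Byte[7]=94: continuation. acc=(acc<<6)|0x14=0x10714
Completed: cp=U+10714 (starts at byte 4)
Byte[8]=B7: INVALID lead byte (not 0xxx/110x/1110/11110)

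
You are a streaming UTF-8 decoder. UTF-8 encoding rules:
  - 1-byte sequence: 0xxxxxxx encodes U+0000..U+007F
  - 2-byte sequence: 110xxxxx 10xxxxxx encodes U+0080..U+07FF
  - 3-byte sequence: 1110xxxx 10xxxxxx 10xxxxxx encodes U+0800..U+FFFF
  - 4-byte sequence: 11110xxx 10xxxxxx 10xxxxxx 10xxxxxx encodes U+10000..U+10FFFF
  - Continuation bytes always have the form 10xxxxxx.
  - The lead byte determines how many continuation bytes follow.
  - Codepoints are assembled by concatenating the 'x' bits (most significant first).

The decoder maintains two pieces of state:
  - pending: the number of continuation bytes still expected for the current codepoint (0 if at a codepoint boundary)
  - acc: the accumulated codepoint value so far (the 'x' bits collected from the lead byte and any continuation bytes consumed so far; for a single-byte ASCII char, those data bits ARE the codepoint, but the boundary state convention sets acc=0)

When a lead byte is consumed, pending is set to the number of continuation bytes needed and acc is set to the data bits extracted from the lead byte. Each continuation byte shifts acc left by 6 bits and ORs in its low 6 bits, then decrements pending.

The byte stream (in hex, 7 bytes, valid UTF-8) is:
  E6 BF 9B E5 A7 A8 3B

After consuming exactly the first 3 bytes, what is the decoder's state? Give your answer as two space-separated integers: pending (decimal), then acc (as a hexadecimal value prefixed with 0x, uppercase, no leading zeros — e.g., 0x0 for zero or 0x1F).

Byte[0]=E6: 3-byte lead. pending=2, acc=0x6
Byte[1]=BF: continuation. acc=(acc<<6)|0x3F=0x1BF, pending=1
Byte[2]=9B: continuation. acc=(acc<<6)|0x1B=0x6FDB, pending=0

Answer: 0 0x6FDB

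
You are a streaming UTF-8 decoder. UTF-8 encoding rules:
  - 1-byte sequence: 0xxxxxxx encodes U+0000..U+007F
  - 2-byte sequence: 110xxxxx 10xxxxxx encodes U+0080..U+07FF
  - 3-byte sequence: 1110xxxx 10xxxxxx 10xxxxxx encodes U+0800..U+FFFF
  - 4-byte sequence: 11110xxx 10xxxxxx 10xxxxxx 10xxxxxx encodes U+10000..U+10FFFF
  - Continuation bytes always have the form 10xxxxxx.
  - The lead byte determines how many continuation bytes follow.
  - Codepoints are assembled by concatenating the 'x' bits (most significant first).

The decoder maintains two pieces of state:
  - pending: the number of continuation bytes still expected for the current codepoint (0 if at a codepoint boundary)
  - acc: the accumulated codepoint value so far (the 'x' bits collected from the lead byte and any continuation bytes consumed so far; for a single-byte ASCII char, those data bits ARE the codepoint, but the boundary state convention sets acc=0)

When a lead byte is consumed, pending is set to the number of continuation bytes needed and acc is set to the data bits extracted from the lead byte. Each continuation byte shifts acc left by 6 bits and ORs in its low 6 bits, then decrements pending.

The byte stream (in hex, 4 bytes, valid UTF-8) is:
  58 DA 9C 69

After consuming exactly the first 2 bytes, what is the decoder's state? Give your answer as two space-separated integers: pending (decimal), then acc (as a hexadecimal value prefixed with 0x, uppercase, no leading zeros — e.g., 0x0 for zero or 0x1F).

Byte[0]=58: 1-byte. pending=0, acc=0x0
Byte[1]=DA: 2-byte lead. pending=1, acc=0x1A

Answer: 1 0x1A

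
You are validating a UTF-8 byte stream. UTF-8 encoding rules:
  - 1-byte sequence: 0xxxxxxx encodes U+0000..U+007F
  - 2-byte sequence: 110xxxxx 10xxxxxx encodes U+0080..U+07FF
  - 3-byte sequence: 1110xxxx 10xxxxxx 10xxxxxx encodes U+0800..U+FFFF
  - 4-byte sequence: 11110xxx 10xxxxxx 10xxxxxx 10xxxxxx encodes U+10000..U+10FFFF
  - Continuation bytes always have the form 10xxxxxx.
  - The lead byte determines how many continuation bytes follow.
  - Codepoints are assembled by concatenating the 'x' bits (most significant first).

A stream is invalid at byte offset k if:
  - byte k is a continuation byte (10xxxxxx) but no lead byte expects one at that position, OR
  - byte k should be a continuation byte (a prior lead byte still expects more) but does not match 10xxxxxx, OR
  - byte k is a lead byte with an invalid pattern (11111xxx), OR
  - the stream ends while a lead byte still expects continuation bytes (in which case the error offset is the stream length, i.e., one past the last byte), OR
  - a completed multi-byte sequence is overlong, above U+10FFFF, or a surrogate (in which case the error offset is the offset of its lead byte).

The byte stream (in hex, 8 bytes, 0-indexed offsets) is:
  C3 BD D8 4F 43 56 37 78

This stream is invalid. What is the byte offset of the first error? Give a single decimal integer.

Byte[0]=C3: 2-byte lead, need 1 cont bytes. acc=0x3
Byte[1]=BD: continuation. acc=(acc<<6)|0x3D=0xFD
Completed: cp=U+00FD (starts at byte 0)
Byte[2]=D8: 2-byte lead, need 1 cont bytes. acc=0x18
Byte[3]=4F: expected 10xxxxxx continuation. INVALID

Answer: 3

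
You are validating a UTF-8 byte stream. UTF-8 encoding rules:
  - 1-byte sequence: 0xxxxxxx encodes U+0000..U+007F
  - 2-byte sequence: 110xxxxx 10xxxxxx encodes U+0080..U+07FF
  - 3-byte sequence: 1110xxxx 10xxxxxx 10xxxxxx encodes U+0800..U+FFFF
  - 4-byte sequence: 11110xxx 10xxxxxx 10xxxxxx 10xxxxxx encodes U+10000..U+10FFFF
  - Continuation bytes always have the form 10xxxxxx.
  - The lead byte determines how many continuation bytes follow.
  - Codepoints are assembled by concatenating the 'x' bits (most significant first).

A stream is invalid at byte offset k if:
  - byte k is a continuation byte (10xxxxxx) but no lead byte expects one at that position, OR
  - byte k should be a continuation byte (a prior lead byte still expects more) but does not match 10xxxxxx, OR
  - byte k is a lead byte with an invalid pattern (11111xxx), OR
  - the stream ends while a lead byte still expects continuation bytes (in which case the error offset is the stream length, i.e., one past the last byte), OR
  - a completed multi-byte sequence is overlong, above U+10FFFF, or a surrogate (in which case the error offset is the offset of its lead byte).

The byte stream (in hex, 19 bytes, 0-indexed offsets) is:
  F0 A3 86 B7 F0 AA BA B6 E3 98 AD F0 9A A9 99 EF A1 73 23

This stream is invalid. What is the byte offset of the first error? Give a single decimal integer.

Byte[0]=F0: 4-byte lead, need 3 cont bytes. acc=0x0
Byte[1]=A3: continuation. acc=(acc<<6)|0x23=0x23
Byte[2]=86: continuation. acc=(acc<<6)|0x06=0x8C6
Byte[3]=B7: continuation. acc=(acc<<6)|0x37=0x231B7
Completed: cp=U+231B7 (starts at byte 0)
Byte[4]=F0: 4-byte lead, need 3 cont bytes. acc=0x0
Byte[5]=AA: continuation. acc=(acc<<6)|0x2A=0x2A
Byte[6]=BA: continuation. acc=(acc<<6)|0x3A=0xABA
Byte[7]=B6: continuation. acc=(acc<<6)|0x36=0x2AEB6
Completed: cp=U+2AEB6 (starts at byte 4)
Byte[8]=E3: 3-byte lead, need 2 cont bytes. acc=0x3
Byte[9]=98: continuation. acc=(acc<<6)|0x18=0xD8
Byte[10]=AD: continuation. acc=(acc<<6)|0x2D=0x362D
Completed: cp=U+362D (starts at byte 8)
Byte[11]=F0: 4-byte lead, need 3 cont bytes. acc=0x0
Byte[12]=9A: continuation. acc=(acc<<6)|0x1A=0x1A
Byte[13]=A9: continuation. acc=(acc<<6)|0x29=0x6A9
Byte[14]=99: continuation. acc=(acc<<6)|0x19=0x1AA59
Completed: cp=U+1AA59 (starts at byte 11)
Byte[15]=EF: 3-byte lead, need 2 cont bytes. acc=0xF
Byte[16]=A1: continuation. acc=(acc<<6)|0x21=0x3E1
Byte[17]=73: expected 10xxxxxx continuation. INVALID

Answer: 17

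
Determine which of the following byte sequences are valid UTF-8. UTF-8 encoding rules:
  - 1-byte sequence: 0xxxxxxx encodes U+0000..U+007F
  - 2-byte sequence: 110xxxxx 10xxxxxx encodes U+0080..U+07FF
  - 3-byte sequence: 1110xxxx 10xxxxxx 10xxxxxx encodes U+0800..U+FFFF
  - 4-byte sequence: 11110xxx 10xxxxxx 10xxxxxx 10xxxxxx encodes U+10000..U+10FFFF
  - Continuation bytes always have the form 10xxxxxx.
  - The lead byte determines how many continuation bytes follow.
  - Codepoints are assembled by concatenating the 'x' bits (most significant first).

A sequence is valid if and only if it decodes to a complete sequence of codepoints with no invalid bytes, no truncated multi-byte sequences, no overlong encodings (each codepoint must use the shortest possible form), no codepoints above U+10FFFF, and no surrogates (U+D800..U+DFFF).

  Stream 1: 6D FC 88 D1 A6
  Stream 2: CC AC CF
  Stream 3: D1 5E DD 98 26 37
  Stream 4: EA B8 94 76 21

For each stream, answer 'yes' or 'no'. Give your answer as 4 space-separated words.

Answer: no no no yes

Derivation:
Stream 1: error at byte offset 1. INVALID
Stream 2: error at byte offset 3. INVALID
Stream 3: error at byte offset 1. INVALID
Stream 4: decodes cleanly. VALID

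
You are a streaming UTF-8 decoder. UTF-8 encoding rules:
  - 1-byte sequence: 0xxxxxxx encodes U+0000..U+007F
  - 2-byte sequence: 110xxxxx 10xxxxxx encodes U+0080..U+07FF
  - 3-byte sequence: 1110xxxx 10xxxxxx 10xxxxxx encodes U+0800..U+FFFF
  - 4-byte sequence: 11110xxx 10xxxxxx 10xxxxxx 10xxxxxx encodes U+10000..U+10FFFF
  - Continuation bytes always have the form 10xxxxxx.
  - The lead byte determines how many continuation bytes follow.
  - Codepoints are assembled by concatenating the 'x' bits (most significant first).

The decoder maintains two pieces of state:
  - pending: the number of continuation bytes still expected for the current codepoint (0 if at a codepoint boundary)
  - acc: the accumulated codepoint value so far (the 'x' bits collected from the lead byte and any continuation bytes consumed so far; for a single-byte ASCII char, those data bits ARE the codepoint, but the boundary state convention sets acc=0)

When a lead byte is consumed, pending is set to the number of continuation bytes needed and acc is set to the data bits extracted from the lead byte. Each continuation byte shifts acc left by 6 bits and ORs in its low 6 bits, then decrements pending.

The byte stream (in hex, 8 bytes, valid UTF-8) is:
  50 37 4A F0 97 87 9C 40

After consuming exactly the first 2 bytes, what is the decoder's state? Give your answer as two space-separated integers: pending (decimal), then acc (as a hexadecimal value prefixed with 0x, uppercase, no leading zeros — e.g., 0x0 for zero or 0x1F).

Byte[0]=50: 1-byte. pending=0, acc=0x0
Byte[1]=37: 1-byte. pending=0, acc=0x0

Answer: 0 0x0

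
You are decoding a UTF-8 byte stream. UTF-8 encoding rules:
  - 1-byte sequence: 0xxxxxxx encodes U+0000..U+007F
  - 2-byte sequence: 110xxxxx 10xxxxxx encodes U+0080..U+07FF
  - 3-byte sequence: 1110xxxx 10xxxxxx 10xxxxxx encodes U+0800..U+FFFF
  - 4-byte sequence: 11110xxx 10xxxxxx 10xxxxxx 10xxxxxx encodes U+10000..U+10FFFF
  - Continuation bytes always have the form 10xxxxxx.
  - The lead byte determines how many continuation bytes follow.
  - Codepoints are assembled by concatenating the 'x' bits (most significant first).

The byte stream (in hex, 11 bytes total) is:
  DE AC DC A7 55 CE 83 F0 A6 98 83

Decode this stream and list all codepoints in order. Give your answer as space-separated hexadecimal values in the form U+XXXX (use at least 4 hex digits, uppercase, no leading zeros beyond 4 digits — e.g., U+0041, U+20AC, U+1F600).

Byte[0]=DE: 2-byte lead, need 1 cont bytes. acc=0x1E
Byte[1]=AC: continuation. acc=(acc<<6)|0x2C=0x7AC
Completed: cp=U+07AC (starts at byte 0)
Byte[2]=DC: 2-byte lead, need 1 cont bytes. acc=0x1C
Byte[3]=A7: continuation. acc=(acc<<6)|0x27=0x727
Completed: cp=U+0727 (starts at byte 2)
Byte[4]=55: 1-byte ASCII. cp=U+0055
Byte[5]=CE: 2-byte lead, need 1 cont bytes. acc=0xE
Byte[6]=83: continuation. acc=(acc<<6)|0x03=0x383
Completed: cp=U+0383 (starts at byte 5)
Byte[7]=F0: 4-byte lead, need 3 cont bytes. acc=0x0
Byte[8]=A6: continuation. acc=(acc<<6)|0x26=0x26
Byte[9]=98: continuation. acc=(acc<<6)|0x18=0x998
Byte[10]=83: continuation. acc=(acc<<6)|0x03=0x26603
Completed: cp=U+26603 (starts at byte 7)

Answer: U+07AC U+0727 U+0055 U+0383 U+26603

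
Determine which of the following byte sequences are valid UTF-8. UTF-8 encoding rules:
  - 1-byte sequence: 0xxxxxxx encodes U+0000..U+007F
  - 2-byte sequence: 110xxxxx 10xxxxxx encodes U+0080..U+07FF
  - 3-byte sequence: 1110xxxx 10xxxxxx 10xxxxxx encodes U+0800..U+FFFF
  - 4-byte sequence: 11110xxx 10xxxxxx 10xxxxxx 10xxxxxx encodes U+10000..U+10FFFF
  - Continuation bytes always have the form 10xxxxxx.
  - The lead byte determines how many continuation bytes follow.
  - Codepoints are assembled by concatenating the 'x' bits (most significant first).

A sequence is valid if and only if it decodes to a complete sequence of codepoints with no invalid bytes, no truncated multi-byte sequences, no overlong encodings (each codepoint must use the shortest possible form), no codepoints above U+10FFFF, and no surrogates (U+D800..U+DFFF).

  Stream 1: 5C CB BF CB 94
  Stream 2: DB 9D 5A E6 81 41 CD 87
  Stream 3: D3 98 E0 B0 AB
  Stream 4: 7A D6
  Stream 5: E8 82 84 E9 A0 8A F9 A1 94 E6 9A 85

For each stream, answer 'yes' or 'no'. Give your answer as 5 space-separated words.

Answer: yes no yes no no

Derivation:
Stream 1: decodes cleanly. VALID
Stream 2: error at byte offset 5. INVALID
Stream 3: decodes cleanly. VALID
Stream 4: error at byte offset 2. INVALID
Stream 5: error at byte offset 6. INVALID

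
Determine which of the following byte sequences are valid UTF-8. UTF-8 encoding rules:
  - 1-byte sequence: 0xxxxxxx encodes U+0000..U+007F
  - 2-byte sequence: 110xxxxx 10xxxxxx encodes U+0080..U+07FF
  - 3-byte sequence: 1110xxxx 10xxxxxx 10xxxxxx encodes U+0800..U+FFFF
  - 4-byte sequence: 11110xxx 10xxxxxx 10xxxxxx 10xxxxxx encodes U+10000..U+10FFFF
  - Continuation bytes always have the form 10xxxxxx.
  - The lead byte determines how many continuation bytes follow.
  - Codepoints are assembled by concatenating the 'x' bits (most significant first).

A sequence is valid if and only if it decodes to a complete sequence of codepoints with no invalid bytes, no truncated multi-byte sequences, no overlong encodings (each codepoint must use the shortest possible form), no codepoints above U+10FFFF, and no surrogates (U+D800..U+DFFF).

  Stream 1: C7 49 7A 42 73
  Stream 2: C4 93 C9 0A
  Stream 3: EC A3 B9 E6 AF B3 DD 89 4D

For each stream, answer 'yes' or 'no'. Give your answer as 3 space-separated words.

Stream 1: error at byte offset 1. INVALID
Stream 2: error at byte offset 3. INVALID
Stream 3: decodes cleanly. VALID

Answer: no no yes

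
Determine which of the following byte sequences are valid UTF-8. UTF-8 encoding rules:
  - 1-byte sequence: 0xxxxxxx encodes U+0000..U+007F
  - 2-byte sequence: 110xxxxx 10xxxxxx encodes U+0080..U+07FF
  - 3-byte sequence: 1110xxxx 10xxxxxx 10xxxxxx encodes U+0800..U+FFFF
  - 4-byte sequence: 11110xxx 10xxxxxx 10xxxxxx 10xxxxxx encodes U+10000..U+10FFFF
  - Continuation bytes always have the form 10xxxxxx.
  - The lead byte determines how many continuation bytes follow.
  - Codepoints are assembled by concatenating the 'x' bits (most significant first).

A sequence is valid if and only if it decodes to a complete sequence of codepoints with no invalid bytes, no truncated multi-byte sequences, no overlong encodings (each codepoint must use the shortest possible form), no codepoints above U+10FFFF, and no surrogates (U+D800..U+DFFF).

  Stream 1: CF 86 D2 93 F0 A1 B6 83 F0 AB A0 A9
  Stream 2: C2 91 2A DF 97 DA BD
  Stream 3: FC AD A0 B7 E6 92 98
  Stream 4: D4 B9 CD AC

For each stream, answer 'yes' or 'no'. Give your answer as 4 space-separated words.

Answer: yes yes no yes

Derivation:
Stream 1: decodes cleanly. VALID
Stream 2: decodes cleanly. VALID
Stream 3: error at byte offset 0. INVALID
Stream 4: decodes cleanly. VALID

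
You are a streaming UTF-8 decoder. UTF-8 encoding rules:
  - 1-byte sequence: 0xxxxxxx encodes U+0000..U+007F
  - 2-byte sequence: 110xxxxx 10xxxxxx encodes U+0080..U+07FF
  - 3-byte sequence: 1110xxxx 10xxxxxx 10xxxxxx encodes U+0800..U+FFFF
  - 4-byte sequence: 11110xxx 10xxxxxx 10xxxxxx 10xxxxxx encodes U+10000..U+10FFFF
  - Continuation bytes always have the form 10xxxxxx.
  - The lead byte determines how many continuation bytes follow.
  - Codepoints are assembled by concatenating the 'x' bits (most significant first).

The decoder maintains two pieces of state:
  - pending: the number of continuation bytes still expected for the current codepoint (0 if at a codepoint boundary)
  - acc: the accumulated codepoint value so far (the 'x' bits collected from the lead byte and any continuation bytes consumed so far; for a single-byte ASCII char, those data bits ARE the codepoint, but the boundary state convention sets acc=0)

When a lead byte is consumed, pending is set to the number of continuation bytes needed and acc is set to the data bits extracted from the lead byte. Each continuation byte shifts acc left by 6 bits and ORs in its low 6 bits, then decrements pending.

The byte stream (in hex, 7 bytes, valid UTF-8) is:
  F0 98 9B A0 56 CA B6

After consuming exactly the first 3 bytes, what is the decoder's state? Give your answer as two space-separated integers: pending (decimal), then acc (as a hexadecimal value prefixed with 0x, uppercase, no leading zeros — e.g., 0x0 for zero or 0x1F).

Answer: 1 0x61B

Derivation:
Byte[0]=F0: 4-byte lead. pending=3, acc=0x0
Byte[1]=98: continuation. acc=(acc<<6)|0x18=0x18, pending=2
Byte[2]=9B: continuation. acc=(acc<<6)|0x1B=0x61B, pending=1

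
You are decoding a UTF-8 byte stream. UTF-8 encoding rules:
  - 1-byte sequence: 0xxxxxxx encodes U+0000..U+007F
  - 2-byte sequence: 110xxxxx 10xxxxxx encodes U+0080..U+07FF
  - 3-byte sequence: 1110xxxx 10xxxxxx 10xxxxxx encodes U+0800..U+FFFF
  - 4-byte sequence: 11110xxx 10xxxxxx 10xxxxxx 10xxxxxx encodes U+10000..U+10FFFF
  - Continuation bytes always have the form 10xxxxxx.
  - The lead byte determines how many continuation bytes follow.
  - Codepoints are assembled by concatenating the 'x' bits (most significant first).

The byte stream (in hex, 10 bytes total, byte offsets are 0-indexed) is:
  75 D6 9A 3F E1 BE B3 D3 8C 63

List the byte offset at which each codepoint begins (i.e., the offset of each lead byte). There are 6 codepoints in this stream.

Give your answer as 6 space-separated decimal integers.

Answer: 0 1 3 4 7 9

Derivation:
Byte[0]=75: 1-byte ASCII. cp=U+0075
Byte[1]=D6: 2-byte lead, need 1 cont bytes. acc=0x16
Byte[2]=9A: continuation. acc=(acc<<6)|0x1A=0x59A
Completed: cp=U+059A (starts at byte 1)
Byte[3]=3F: 1-byte ASCII. cp=U+003F
Byte[4]=E1: 3-byte lead, need 2 cont bytes. acc=0x1
Byte[5]=BE: continuation. acc=(acc<<6)|0x3E=0x7E
Byte[6]=B3: continuation. acc=(acc<<6)|0x33=0x1FB3
Completed: cp=U+1FB3 (starts at byte 4)
Byte[7]=D3: 2-byte lead, need 1 cont bytes. acc=0x13
Byte[8]=8C: continuation. acc=(acc<<6)|0x0C=0x4CC
Completed: cp=U+04CC (starts at byte 7)
Byte[9]=63: 1-byte ASCII. cp=U+0063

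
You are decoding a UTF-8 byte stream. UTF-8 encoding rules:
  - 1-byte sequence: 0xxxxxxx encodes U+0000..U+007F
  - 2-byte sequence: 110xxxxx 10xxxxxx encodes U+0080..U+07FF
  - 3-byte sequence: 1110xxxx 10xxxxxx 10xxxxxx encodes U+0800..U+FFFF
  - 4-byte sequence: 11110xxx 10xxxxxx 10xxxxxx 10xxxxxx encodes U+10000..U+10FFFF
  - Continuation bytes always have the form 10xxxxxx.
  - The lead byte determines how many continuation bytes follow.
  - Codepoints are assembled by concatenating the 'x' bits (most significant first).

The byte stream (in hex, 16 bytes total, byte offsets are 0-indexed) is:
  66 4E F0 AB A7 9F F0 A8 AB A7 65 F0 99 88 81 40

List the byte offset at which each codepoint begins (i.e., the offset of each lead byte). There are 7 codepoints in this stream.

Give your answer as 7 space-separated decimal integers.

Byte[0]=66: 1-byte ASCII. cp=U+0066
Byte[1]=4E: 1-byte ASCII. cp=U+004E
Byte[2]=F0: 4-byte lead, need 3 cont bytes. acc=0x0
Byte[3]=AB: continuation. acc=(acc<<6)|0x2B=0x2B
Byte[4]=A7: continuation. acc=(acc<<6)|0x27=0xAE7
Byte[5]=9F: continuation. acc=(acc<<6)|0x1F=0x2B9DF
Completed: cp=U+2B9DF (starts at byte 2)
Byte[6]=F0: 4-byte lead, need 3 cont bytes. acc=0x0
Byte[7]=A8: continuation. acc=(acc<<6)|0x28=0x28
Byte[8]=AB: continuation. acc=(acc<<6)|0x2B=0xA2B
Byte[9]=A7: continuation. acc=(acc<<6)|0x27=0x28AE7
Completed: cp=U+28AE7 (starts at byte 6)
Byte[10]=65: 1-byte ASCII. cp=U+0065
Byte[11]=F0: 4-byte lead, need 3 cont bytes. acc=0x0
Byte[12]=99: continuation. acc=(acc<<6)|0x19=0x19
Byte[13]=88: continuation. acc=(acc<<6)|0x08=0x648
Byte[14]=81: continuation. acc=(acc<<6)|0x01=0x19201
Completed: cp=U+19201 (starts at byte 11)
Byte[15]=40: 1-byte ASCII. cp=U+0040

Answer: 0 1 2 6 10 11 15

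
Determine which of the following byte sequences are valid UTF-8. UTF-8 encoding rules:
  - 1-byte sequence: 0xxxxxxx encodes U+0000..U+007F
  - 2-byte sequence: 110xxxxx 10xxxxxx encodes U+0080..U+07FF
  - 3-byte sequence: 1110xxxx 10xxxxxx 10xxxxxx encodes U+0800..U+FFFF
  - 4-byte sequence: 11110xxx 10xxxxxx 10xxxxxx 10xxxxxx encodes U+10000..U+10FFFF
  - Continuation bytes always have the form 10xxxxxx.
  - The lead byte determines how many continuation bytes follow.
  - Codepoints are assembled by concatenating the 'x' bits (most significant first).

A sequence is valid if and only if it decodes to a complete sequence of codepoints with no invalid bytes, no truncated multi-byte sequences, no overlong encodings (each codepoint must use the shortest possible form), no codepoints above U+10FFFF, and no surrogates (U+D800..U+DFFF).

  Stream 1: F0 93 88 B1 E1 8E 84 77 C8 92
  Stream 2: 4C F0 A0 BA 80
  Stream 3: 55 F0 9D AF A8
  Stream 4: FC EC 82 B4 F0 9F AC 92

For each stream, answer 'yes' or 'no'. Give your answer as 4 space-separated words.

Stream 1: decodes cleanly. VALID
Stream 2: decodes cleanly. VALID
Stream 3: decodes cleanly. VALID
Stream 4: error at byte offset 0. INVALID

Answer: yes yes yes no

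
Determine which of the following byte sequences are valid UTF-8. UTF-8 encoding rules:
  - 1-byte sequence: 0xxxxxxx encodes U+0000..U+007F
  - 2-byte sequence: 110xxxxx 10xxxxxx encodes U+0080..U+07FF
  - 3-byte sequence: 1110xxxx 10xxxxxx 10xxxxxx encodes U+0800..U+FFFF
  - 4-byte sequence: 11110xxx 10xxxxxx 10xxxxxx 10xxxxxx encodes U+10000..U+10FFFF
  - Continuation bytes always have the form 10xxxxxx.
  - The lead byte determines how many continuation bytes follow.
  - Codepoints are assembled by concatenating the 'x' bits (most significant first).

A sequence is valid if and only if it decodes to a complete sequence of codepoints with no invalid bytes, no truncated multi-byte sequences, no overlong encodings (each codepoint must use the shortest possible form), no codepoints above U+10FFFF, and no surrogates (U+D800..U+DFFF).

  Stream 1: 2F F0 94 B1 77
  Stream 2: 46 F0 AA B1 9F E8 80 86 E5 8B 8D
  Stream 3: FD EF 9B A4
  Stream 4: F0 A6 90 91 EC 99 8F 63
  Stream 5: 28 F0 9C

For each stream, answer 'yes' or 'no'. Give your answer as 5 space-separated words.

Stream 1: error at byte offset 4. INVALID
Stream 2: decodes cleanly. VALID
Stream 3: error at byte offset 0. INVALID
Stream 4: decodes cleanly. VALID
Stream 5: error at byte offset 3. INVALID

Answer: no yes no yes no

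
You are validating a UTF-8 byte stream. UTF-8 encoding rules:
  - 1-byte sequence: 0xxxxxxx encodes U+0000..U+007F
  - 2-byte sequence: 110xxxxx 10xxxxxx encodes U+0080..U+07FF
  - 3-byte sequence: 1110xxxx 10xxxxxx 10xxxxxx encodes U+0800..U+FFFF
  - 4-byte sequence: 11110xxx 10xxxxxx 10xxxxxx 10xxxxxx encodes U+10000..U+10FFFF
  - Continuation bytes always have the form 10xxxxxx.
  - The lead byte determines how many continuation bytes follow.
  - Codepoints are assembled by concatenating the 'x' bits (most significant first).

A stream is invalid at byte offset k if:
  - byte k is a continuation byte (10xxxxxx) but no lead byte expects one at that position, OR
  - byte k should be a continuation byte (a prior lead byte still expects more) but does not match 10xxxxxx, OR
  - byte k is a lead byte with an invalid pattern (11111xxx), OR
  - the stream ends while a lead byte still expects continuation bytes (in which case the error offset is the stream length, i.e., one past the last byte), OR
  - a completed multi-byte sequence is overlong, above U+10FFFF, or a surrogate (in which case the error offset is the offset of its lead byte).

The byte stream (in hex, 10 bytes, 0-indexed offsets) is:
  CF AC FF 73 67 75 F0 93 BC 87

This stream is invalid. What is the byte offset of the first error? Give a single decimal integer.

Byte[0]=CF: 2-byte lead, need 1 cont bytes. acc=0xF
Byte[1]=AC: continuation. acc=(acc<<6)|0x2C=0x3EC
Completed: cp=U+03EC (starts at byte 0)
Byte[2]=FF: INVALID lead byte (not 0xxx/110x/1110/11110)

Answer: 2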